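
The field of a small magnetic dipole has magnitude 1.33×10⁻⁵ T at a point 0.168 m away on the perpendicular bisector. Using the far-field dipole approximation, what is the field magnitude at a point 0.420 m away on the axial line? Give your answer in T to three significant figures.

B ≈ 1.70×10⁻⁶ T

Dipole fields scale as 1/r³ in the far field.
The axial field is twice the equatorial field at the same r, so the geometry factor is 2/1.
B₂ = B₁ · (2/1) · (r₁/r₂)³ = 1.33×10⁻⁵ · 2 · (0.168/0.420)³.
(r₁/r₂)³ = (0.4)³ = 0.064.
B₂ ≈ 1.702×10⁻⁶ T.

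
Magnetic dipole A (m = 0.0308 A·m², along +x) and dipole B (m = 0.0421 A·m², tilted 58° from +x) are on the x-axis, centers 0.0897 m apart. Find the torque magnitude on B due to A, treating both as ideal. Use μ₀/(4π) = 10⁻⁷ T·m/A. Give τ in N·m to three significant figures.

Dipole B is on the axis of dipole A, so B₁ there is axial: B₁ = (μ₀/4π)·2m₁/r³ along +x.
B₁ = 2(10⁻⁷)(0.0308)/(0.0897)³ = 8.535×10⁻⁶ T.
τ = m₂ B₁ sinθ.
τ = (0.0421)(8.535×10⁻⁶)·sin58° = 3.047×10⁻⁷ N·m.

τ ≈ 3.05×10⁻⁷ N·m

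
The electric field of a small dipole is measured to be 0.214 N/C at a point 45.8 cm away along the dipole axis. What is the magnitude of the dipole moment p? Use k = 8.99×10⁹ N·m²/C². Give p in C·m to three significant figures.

On axis E = 2kp/r³, so p = Er³/(2k).
p = (0.214)·(0.458)³ / (2·8.99×10⁹) = 1.143×10⁻¹² C·m.

p ≈ 1.14×10⁻¹² C·m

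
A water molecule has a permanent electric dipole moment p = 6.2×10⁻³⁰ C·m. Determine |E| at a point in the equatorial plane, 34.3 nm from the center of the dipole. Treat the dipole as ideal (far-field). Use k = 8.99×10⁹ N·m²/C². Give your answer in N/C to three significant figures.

In the equatorial plane E = kp/r³.
E = (8.99×10⁹)(6.20×10⁻³⁰) / (3.43×10⁻⁸)³ = 1381 N/C.

E ≈ 1380 N/C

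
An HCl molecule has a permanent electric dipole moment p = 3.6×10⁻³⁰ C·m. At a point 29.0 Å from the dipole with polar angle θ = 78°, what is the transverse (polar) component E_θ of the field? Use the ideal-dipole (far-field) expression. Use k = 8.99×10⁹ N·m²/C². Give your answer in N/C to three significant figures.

For a dipole, E_θ = (kp sinθ)/r³.
kp/r³ = (8.99×10⁹)(3.60×10⁻³⁰)/(2.90×10⁻⁹)³ = 1.327×10⁶ N/C.
E_θ = 1.327×10⁶·sin78° = 1.298×10⁶ N/C.

E_θ ≈ 1.30×10⁶ N/C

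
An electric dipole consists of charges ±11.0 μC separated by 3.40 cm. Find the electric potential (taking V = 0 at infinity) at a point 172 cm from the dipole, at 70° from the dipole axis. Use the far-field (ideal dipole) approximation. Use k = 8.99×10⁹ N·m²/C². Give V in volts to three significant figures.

Dipole moment p = qd = (1.10×10⁻⁵ C)(0.0340 m) = 3.74×10⁻⁷ C·m.
The dipole potential is V = kp cosθ / r².
V = (8.99×10⁹)(3.74×10⁻⁷)·cos70° / (1.72)² = 388.7 V.

V ≈ 389 V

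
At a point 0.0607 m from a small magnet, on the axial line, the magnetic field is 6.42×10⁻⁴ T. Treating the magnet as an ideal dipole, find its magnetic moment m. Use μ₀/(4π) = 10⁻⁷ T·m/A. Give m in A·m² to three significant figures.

m ≈ 0.718 A·m²

On axis B = (μ₀/4π)·2m/r³, so m = Br³·4π/(μ₀·2).
m = (6.42×10⁻⁴)·(0.0607)³ / (2·10⁻⁷) = 0.7179 A·m².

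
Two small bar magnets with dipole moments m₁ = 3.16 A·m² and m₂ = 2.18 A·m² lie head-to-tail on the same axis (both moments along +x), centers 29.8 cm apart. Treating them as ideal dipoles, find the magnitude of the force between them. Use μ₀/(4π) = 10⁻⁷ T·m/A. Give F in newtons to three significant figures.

F ≈ 5.24×10⁻⁴ N

On-axis B of dipole 1: B = (μ₀/4π)·2m₁/r³. Force on dipole 2: F = m₂·dB/dr.
dB/dr = −(μ₀/4π)·6m₁/r⁴, so |F| = (μ₀/4π)·6m₁m₂/r⁴.
F = 6(10⁻⁷)(3.16)(2.18)/(0.298)⁴ = 5.241×10⁻⁴ N.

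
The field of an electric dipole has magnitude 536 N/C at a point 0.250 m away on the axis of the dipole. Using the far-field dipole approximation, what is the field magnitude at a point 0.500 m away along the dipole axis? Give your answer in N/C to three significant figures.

Dipole fields scale as 1/r³ in the far field; the geometry is the same at both points.
E₂ = E₁ · (r₁/r₂)³ = 536 · (0.250/0.500)³.
(r₁/r₂)³ = (0.5)³ = 0.125.
E₂ ≈ 67.00 N/C.

E ≈ 67.0 N/C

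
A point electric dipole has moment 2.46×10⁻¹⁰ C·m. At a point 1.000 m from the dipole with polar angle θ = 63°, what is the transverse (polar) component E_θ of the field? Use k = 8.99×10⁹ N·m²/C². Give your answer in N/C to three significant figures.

For a dipole, E_θ = (kp sinθ)/r³.
kp/r³ = (8.99×10⁹)(2.46×10⁻¹⁰)/(1.00)³ = 2.212 N/C.
E_θ = 2.212·sin63° = 1.970 N/C.

E_θ ≈ 1.97 N/C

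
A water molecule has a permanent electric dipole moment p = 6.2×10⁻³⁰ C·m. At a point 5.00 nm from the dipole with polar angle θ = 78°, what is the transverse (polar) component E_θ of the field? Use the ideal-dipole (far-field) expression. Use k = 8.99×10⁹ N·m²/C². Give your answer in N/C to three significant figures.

E_θ ≈ 4.36×10⁵ N/C

For a dipole, E_θ = (kp sinθ)/r³.
kp/r³ = (8.99×10⁹)(6.20×10⁻³⁰)/(5.00×10⁻⁹)³ = 4.459×10⁵ N/C.
E_θ = 4.459×10⁵·sin78° = 4.362×10⁵ N/C.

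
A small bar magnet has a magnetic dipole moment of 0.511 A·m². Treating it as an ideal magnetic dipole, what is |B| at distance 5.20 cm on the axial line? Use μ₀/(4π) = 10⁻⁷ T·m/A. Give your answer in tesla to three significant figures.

On axis B = (μ₀/4π)·2m/r³.
B = 2·(10⁻⁷)·(0.511) / (0.0520)³ = 7.268×10⁻⁴ T.

B ≈ 7.27×10⁻⁴ T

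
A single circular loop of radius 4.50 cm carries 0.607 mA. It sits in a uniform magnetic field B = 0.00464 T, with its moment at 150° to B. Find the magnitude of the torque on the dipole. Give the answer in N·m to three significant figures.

Magnetic moment m = IA = Iπa² = (6.07×10⁻⁴)·π·(0.0450)² = 3.862×10⁻⁶ A·m².
Torque on a magnetic dipole: τ = mB sinθ.
τ = (3.862×10⁻⁶)(0.00464)·sin150° = 8.960×10⁻⁹ N·m.

τ ≈ 8.96×10⁻⁹ N·m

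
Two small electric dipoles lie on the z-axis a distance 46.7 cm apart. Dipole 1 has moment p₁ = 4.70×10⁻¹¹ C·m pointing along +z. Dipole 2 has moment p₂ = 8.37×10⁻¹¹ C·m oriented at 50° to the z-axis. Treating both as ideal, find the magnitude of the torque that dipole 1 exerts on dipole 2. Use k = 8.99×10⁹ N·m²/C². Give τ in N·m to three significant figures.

The second dipole sits on the axis of the first, so the field there is axial: E₁ = 2kp₁/r³ along +z.
E₁ = 2(8.99×10⁹)(4.70×10⁻¹¹)/(0.467)³ = 8.297 N/C.
Torque on the second dipole: τ = p₂ E₁ sinθ.
τ = (8.37×10⁻¹¹)(8.297)·sin50° = 5.320×10⁻¹⁰ N·m.

τ ≈ 5.32×10⁻¹⁰ N·m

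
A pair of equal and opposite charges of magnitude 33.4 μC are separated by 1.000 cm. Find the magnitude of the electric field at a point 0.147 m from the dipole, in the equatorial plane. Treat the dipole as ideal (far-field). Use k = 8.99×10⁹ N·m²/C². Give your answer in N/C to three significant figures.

Dipole moment p = qd = (3.34×10⁻⁵ C)(0.0100 m) = 3.34×10⁻⁷ C·m.
On the perpendicular bisector E = kp/r³ (half the axial value at the same distance).
E = (8.99×10⁹)(3.34×10⁻⁷) / (0.147)³ = 9.453×10⁵ N/C.

E ≈ 9.45×10⁵ N/C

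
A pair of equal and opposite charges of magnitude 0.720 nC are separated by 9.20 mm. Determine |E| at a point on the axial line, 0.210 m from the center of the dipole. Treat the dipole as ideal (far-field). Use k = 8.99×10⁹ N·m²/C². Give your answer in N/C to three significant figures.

Dipole moment p = qd = (7.20×10⁻¹⁰ C)(0.00920 m) = 6.624×10⁻¹² C·m.
On the dipole axis E = 2kp/r³.
E = 2·(8.99×10⁹)(6.624×10⁻¹²) / (0.210)³ = 12.86 N/C.

E ≈ 12.9 N/C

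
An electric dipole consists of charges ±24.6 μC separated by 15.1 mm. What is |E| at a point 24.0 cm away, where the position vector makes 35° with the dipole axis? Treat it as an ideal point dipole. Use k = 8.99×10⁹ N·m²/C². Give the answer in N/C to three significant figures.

Dipole moment p = qd = (2.46×10⁻⁵ C)(0.0151 m) = 3.715×10⁻⁷ C·m.
At angle θ the dipole field magnitude is E = (kp/r³)·√(1 + 3cos²θ).
kp/r³ = (8.99×10⁹)(3.715×10⁻⁷) / (0.240)³ = 2.416×10⁵ N/C.
√(1 + 3cos²35°) = √(1 + 3·0.6710) = √3.0130 ≈ 1.7358.
E ≈ 2.416×10⁵ × 1.736 = 4.194×10⁵ N/C.

E ≈ 4.19×10⁵ N/C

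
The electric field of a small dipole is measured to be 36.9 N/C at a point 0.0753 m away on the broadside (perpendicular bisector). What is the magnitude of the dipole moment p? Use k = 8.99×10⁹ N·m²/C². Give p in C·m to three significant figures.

p ≈ 1.75×10⁻¹² C·m

In the equatorial plane E = kp/r³, so p = Er³/(k).
p = (36.9)·(0.0753)³ / (8.99×10⁹) = 1.752×10⁻¹² C·m.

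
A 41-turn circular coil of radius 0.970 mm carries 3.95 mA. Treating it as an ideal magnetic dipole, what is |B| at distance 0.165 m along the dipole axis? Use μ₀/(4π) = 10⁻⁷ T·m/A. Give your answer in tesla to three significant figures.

B ≈ 2.13×10⁻¹¹ T

m = NIA = NIπa² = 41·(0.00395)·π·(9.70×10⁻⁴)² = 4.787×10⁻⁷ A·m².
On axis B = (μ₀/4π)·2m/r³.
B = 2·(10⁻⁷)·(4.787×10⁻⁷) / (0.165)³ = 2.131×10⁻¹¹ T.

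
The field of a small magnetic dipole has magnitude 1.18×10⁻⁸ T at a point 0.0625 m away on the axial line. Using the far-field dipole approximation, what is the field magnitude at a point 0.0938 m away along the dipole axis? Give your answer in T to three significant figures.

Dipole fields scale as 1/r³ in the far field; the geometry is the same at both points.
B₂ = B₁ · (r₁/r₂)³ = 1.18×10⁻⁸ · (0.0625/0.0938)³.
(r₁/r₂)³ = (0.6663)³ = 0.2958.
B₂ ≈ 3.491×10⁻⁹ T.

B ≈ 3.49×10⁻⁹ T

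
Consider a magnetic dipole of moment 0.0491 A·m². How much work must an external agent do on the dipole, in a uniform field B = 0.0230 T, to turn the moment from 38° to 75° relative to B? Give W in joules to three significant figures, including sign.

W ≈ 5.98×10⁻⁴ J

W_ext = ΔU = −mB cosθ₂ + mB cosθ₁ = mB(cosθ₁ − cosθ₂).
W = (0.0491)(0.0230)·(cos38° − cos75°) = (0.001129)·(+0.5292) = 5.976×10⁻⁴ J.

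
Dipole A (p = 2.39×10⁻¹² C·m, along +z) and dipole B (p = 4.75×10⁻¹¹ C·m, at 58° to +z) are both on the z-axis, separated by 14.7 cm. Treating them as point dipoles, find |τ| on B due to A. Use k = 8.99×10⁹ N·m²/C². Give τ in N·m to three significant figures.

The second dipole sits on the axis of the first, so the field there is axial: E₁ = 2kp₁/r³ along +z.
E₁ = 2(8.99×10⁹)(2.39×10⁻¹²)/(0.147)³ = 13.53 N/C.
Torque on the second dipole: τ = p₂ E₁ sinθ.
τ = (4.75×10⁻¹¹)(13.53)·sin58° = 5.449×10⁻¹⁰ N·m.

τ ≈ 5.45×10⁻¹⁰ N·m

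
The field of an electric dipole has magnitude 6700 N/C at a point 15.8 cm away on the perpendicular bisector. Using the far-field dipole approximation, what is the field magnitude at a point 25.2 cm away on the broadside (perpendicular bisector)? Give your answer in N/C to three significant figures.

Dipole fields scale as 1/r³ in the far field; the geometry is the same at both points.
E₂ = E₁ · (r₁/r₂)³ = 6700 · (15.8/25.2)³.
(r₁/r₂)³ = (0.627)³ = 0.2465.
E₂ ≈ 1651 N/C.

E ≈ 1650 N/C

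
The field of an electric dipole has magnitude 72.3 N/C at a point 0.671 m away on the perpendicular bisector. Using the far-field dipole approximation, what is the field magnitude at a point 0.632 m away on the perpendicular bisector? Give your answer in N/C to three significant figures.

Dipole fields scale as 1/r³ in the far field; the geometry is the same at both points.
E₂ = E₁ · (r₁/r₂)³ = 72.3 · (0.671/0.632)³.
(r₁/r₂)³ = (1.062)³ = 1.197.
E₂ ≈ 86.53 N/C.

E ≈ 86.5 N/C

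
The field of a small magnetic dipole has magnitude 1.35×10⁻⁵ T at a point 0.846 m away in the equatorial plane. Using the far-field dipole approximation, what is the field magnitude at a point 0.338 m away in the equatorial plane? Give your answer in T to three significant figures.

B ≈ 2.12×10⁻⁴ T

Dipole fields scale as 1/r³ in the far field; the geometry is the same at both points.
B₂ = B₁ · (r₁/r₂)³ = 1.35×10⁻⁵ · (0.846/0.338)³.
(r₁/r₂)³ = (2.503)³ = 15.68.
B₂ ≈ 2.117×10⁻⁴ T.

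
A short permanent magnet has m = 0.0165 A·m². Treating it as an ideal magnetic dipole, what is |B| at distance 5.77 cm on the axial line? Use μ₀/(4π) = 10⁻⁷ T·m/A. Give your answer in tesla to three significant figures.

On axis B = (μ₀/4π)·2m/r³.
B = 2·(10⁻⁷)·(0.0165) / (0.0577)³ = 1.718×10⁻⁵ T.

B ≈ 1.72×10⁻⁵ T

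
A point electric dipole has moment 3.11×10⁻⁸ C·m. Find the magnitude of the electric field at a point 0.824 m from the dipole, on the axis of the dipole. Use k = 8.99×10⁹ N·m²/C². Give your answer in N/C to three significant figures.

E ≈ 999 N/C

On the dipole axis E = 2kp/r³.
E = 2·(8.99×10⁹)(3.11×10⁻⁸) / (0.824)³ = 999.5 N/C.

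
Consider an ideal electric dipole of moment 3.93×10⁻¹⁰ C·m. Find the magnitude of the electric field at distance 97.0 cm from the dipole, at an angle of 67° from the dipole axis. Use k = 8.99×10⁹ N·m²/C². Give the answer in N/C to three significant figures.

At angle θ the dipole field magnitude is E = (kp/r³)·√(1 + 3cos²θ).
kp/r³ = (8.99×10⁹)(3.93×10⁻¹⁰) / (0.970)³ = 3.871 N/C.
√(1 + 3cos²67°) = √(1 + 3·0.1527) = √1.4580 ≈ 1.2075.
E ≈ 3.871 × 1.207 = 4.674 N/C.

E ≈ 4.67 N/C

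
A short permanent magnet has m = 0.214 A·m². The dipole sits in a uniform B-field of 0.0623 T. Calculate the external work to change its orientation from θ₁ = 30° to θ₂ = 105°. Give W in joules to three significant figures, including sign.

W_ext = ΔU = −mB cosθ₂ + mB cosθ₁ = mB(cosθ₁ − cosθ₂).
W = (0.214)(0.0623)·(cos30° − cos105°) = (0.01333)·(+1.1248) = 0.01500 J.

W ≈ 0.0150 J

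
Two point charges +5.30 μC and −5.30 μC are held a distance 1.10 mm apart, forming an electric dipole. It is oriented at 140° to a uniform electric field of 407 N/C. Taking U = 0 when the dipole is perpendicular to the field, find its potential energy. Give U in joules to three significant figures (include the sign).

U ≈ 1.82×10⁻⁶ J

Dipole moment p = qd = (5.30×10⁻⁶ C)(0.00110 m) = 5.83×10⁻⁹ C·m.
U = −p·E = −pE cosθ.
U = −(5.83×10⁻⁹)(407)·cos140° = 1.818×10⁻⁶ J.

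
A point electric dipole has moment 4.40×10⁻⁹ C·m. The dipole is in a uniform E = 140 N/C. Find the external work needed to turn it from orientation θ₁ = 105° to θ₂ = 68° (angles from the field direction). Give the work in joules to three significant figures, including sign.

W ≈ -3.90×10⁻⁷ J

W_ext = ΔU = U(θ₂) − U(θ₁) = −pE cosθ₂ − (−pE cosθ₁) = pE(cosθ₁ − cosθ₂).
W = (4.40×10⁻⁹)(140)·(cos105° − cos68°) = (6.160×10⁻⁷)·(-0.6334) = -3.902×10⁻⁷ J.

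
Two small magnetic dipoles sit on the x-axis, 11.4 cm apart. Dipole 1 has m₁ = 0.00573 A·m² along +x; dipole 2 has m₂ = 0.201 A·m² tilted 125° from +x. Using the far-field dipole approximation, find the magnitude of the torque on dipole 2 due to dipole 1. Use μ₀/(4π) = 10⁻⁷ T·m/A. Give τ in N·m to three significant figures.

τ ≈ 1.27×10⁻⁷ N·m

Dipole B is on the axis of dipole A, so B₁ there is axial: B₁ = (μ₀/4π)·2m₁/r³ along +x.
B₁ = 2(10⁻⁷)(0.00573)/(0.114)³ = 7.735×10⁻⁷ T.
τ = m₂ B₁ sinθ.
τ = (0.201)(7.735×10⁻⁷)·sin125° = 1.274×10⁻⁷ N·m.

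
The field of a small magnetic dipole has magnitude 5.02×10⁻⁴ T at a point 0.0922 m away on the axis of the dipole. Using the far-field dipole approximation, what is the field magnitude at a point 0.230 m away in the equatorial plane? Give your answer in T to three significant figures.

B ≈ 1.62×10⁻⁵ T

Dipole fields scale as 1/r³ in the far field.
The axial field is twice the equatorial field at the same r, so the geometry factor is 1/2.
B₂ = B₁ · (1/2) · (r₁/r₂)³ = 5.02×10⁻⁴ · 0.5 · (0.0922/0.230)³.
(r₁/r₂)³ = (0.4009)³ = 0.06442.
B₂ ≈ 1.617×10⁻⁵ T.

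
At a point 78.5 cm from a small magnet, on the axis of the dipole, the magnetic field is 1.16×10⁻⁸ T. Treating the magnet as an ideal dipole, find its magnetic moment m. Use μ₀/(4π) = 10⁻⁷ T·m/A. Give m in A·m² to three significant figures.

m ≈ 0.0281 A·m²

On axis B = (μ₀/4π)·2m/r³, so m = Br³·4π/(μ₀·2).
m = (1.16×10⁻⁸)·(0.785)³ / (2·10⁻⁷) = 0.02806 A·m².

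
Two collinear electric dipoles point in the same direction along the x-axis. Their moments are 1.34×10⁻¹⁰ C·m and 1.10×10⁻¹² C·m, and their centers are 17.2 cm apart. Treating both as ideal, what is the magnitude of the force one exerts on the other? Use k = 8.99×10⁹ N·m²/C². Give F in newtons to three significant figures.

On-axis field of dipole 1 at distance r: E = 2kp₁/r³. Force on dipole 2 is F = p₂·dE/dr (gradient along axis).
dE/dr = −6kp₁/r⁴, so |F| = 6kp₁p₂/r⁴ (attractive for aligned moments).
F = 6(8.99×10⁹)(1.34×10⁻¹⁰)(1.10×10⁻¹²)/(0.172)⁴ = 9.084×10⁻⁹ N.

F ≈ 9.08×10⁻⁹ N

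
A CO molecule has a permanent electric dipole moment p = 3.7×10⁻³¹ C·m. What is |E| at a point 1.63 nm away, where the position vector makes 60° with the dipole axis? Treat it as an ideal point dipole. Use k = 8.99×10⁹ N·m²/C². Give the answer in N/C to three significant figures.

At angle θ the dipole field magnitude is E = (kp/r³)·√(1 + 3cos²θ).
kp/r³ = (8.99×10⁹)(3.70×10⁻³¹) / (1.63×10⁻⁹)³ = 7.681×10⁵ N/C.
√(1 + 3cos²60°) = √(1 + 3·0.2500) = √1.7500 ≈ 1.3229.
E ≈ 7.681×10⁵ × 1.323 = 1.016×10⁶ N/C.

E ≈ 1.02×10⁶ N/C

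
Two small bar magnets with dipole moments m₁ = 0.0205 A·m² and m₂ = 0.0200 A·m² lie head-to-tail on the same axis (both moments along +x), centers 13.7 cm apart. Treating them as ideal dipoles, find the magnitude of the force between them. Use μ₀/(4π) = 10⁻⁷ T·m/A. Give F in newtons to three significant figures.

F ≈ 6.98×10⁻⁷ N

On-axis B of dipole 1: B = (μ₀/4π)·2m₁/r³. Force on dipole 2: F = m₂·dB/dr.
dB/dr = −(μ₀/4π)·6m₁/r⁴, so |F| = (μ₀/4π)·6m₁m₂/r⁴.
F = 6(10⁻⁷)(0.0205)(0.0200)/(0.137)⁴ = 6.983×10⁻⁷ N.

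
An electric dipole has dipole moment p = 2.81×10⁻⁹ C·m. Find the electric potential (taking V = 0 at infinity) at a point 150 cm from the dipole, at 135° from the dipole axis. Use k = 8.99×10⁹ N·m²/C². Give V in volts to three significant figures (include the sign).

V ≈ -7.94 V

The dipole potential is V = kp cosθ / r².
V = (8.99×10⁹)(2.81×10⁻⁹)·cos135° / (1.50)² = -7.939 V.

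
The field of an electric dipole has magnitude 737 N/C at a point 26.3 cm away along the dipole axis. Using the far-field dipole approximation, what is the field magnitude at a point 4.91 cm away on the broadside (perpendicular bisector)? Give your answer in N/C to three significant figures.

Dipole fields scale as 1/r³ in the far field.
The axial field is twice the equatorial field at the same r, so the geometry factor is 1/2.
E₂ = E₁ · (1/2) · (r₁/r₂)³ = 737 · 0.5 · (26.3/4.91)³.
(r₁/r₂)³ = (5.356)³ = 153.7.
E₂ ≈ 5.663×10⁴ N/C.

E ≈ 5.66×10⁴ N/C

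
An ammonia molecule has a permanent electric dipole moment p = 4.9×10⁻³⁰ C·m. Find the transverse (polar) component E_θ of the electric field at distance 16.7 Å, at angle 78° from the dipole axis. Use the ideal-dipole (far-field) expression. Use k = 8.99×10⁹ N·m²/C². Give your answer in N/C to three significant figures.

For a dipole, E_θ = (kp sinθ)/r³.
kp/r³ = (8.99×10⁹)(4.90×10⁻³⁰)/(1.67×10⁻⁹)³ = 9.458×10⁶ N/C.
E_θ = 9.458×10⁶·sin78° = 9.251×10⁶ N/C.

E_θ ≈ 9.25×10⁶ N/C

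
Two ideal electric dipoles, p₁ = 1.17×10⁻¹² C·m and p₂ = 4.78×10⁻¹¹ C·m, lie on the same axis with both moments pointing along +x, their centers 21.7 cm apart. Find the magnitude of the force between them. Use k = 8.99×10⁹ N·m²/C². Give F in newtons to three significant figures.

F ≈ 1.36×10⁻⁹ N

On-axis field of dipole 1 at distance r: E = 2kp₁/r³. Force on dipole 2 is F = p₂·dE/dr (gradient along axis).
dE/dr = −6kp₁/r⁴, so |F| = 6kp₁p₂/r⁴ (attractive for aligned moments).
F = 6(8.99×10⁹)(1.17×10⁻¹²)(4.78×10⁻¹¹)/(0.217)⁴ = 1.360×10⁻⁹ N.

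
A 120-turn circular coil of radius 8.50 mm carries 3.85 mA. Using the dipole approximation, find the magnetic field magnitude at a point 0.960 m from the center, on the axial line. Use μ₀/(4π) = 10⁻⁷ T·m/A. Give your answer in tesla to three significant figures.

m = NIA = NIπa² = 120·(0.00385)·π·(0.00850)² = 1.049×10⁻⁴ A·m².
On axis B = (μ₀/4π)·2m/r³.
B = 2·(10⁻⁷)·(1.049×10⁻⁴) / (0.960)³ = 2.371×10⁻¹¹ T.

B ≈ 2.37×10⁻¹¹ T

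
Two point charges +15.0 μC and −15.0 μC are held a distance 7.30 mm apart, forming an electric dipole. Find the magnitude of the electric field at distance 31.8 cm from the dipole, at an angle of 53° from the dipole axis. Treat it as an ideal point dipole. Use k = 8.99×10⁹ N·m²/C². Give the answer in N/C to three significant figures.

E ≈ 4.42×10⁴ N/C

Dipole moment p = qd = (1.50×10⁻⁵ C)(0.00730 m) = 1.095×10⁻⁷ C·m.
At angle θ the dipole field magnitude is E = (kp/r³)·√(1 + 3cos²θ).
kp/r³ = (8.99×10⁹)(1.095×10⁻⁷) / (0.318)³ = 3.061×10⁴ N/C.
√(1 + 3cos²53°) = √(1 + 3·0.3622) = √2.0865 ≈ 1.4445.
E ≈ 3.061×10⁴ × 1.444 = 4.422×10⁴ N/C.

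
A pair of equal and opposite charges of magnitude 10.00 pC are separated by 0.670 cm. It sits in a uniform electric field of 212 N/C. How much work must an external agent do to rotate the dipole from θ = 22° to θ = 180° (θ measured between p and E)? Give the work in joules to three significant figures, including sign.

Dipole moment p = qd = (1.00×10⁻¹¹ C)(0.00670 m) = 6.70×10⁻¹⁴ C·m.
W_ext = ΔU = U(θ₂) − U(θ₁) = −pE cosθ₂ − (−pE cosθ₁) = pE(cosθ₁ − cosθ₂).
W = (6.70×10⁻¹⁴)(212)·(cos22° − cos180°) = (1.420×10⁻¹¹)·(+1.9272) = 2.737×10⁻¹¹ J.

W ≈ 2.74×10⁻¹¹ J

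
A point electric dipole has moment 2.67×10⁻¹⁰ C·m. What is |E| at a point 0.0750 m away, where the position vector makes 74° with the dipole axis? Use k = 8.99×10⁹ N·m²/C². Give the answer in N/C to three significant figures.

At angle θ the dipole field magnitude is E = (kp/r³)·√(1 + 3cos²θ).
kp/r³ = (8.99×10⁹)(2.67×10⁻¹⁰) / (0.0750)³ = 5690 N/C.
√(1 + 3cos²74°) = √(1 + 3·0.0760) = √1.2279 ≈ 1.1081.
E ≈ 5690 × 1.108 = 6305 N/C.

E ≈ 6300 N/C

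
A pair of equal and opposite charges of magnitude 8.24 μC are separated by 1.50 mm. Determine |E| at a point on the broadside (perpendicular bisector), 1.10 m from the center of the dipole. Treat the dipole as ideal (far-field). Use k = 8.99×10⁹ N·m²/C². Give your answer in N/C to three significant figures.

Dipole moment p = qd = (8.24×10⁻⁶ C)(0.00150 m) = 1.236×10⁻⁸ C·m.
In the equatorial plane E = kp/r³.
E = (8.99×10⁹)(1.236×10⁻⁸) / (1.10)³ = 83.48 N/C.

E ≈ 83.5 N/C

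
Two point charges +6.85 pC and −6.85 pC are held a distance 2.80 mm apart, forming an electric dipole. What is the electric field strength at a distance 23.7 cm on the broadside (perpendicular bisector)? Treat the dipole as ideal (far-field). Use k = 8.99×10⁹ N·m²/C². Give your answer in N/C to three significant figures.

E ≈ 0.0130 N/C

Dipole moment p = qd = (6.85×10⁻¹² C)(0.00280 m) = 1.918×10⁻¹⁴ C·m.
In the equatorial plane E = kp/r³.
E = (8.99×10⁹)(1.918×10⁻¹⁴) / (0.237)³ = 0.01295 N/C.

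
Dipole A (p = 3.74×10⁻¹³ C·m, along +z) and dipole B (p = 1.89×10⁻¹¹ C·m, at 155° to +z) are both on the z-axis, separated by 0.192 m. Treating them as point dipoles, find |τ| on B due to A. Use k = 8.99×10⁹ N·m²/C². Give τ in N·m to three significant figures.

The second dipole sits on the axis of the first, so the field there is axial: E₁ = 2kp₁/r³ along +z.
E₁ = 2(8.99×10⁹)(3.74×10⁻¹³)/(0.192)³ = 0.9501 N/C.
Torque on the second dipole: τ = p₂ E₁ sinθ.
τ = (1.89×10⁻¹¹)(0.9501)·sin155° = 7.589×10⁻¹² N·m.

τ ≈ 7.59×10⁻¹² N·m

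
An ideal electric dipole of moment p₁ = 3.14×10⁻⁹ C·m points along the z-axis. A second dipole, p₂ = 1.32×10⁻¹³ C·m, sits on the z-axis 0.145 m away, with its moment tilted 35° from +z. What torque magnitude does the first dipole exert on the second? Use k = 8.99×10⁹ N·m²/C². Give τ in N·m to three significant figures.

The second dipole sits on the axis of the first, so the field there is axial: E₁ = 2kp₁/r³ along +z.
E₁ = 2(8.99×10⁹)(3.14×10⁻⁹)/(0.145)³ = 1.852×10⁴ N/C.
Torque on the second dipole: τ = p₂ E₁ sinθ.
τ = (1.32×10⁻¹³)(1.852×10⁴)·sin35° = 1.402×10⁻⁹ N·m.

τ ≈ 1.40×10⁻⁹ N·m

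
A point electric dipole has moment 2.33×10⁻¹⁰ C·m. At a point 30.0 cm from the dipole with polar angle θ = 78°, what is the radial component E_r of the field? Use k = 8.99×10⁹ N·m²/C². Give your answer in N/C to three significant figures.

E_r ≈ 32.3 N/C

For a dipole, E_r = (2kp cosθ)/r³.
kp/r³ = (8.99×10⁹)(2.33×10⁻¹⁰)/(0.300)³ = 77.58 N/C.
E_r = 2·77.58·cos78° = 32.26 N/C.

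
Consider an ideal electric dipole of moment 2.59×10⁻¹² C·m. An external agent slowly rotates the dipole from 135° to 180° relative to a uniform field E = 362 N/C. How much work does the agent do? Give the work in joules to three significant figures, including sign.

W_ext = ΔU = U(θ₂) − U(θ₁) = −pE cosθ₂ − (−pE cosθ₁) = pE(cosθ₁ − cosθ₂).
W = (2.59×10⁻¹²)(362)·(cos135° − cos180°) = (9.376×10⁻¹⁰)·(+0.2929) = 2.746×10⁻¹⁰ J.

W ≈ 2.75×10⁻¹⁰ J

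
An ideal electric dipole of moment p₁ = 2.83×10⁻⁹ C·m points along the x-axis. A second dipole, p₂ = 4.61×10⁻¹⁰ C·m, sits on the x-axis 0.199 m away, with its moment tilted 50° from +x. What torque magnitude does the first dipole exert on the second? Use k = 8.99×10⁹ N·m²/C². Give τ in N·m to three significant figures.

The second dipole sits on the axis of the first, so the field there is axial: E₁ = 2kp₁/r³ along +x.
E₁ = 2(8.99×10⁹)(2.83×10⁻⁹)/(0.199)³ = 6457 N/C.
Torque on the second dipole: τ = p₂ E₁ sinθ.
τ = (4.61×10⁻¹⁰)(6457)·sin50° = 2.280×10⁻⁶ N·m.

τ ≈ 2.28×10⁻⁶ N·m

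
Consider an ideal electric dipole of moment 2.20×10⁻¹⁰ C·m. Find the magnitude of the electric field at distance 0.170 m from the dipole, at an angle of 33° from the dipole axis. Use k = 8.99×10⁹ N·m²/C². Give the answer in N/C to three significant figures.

At angle θ the dipole field magnitude is E = (kp/r³)·√(1 + 3cos²θ).
kp/r³ = (8.99×10⁹)(2.20×10⁻¹⁰) / (0.170)³ = 402.6 N/C.
√(1 + 3cos²33°) = √(1 + 3·0.7034) = √3.1101 ≈ 1.7635.
E ≈ 402.6 × 1.764 = 709.9 N/C.

E ≈ 710 N/C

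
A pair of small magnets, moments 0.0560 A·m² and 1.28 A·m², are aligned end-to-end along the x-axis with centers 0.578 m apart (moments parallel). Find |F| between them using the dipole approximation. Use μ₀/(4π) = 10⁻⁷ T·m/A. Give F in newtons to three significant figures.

F ≈ 3.85×10⁻⁷ N

On-axis B of dipole 1: B = (μ₀/4π)·2m₁/r³. Force on dipole 2: F = m₂·dB/dr.
dB/dr = −(μ₀/4π)·6m₁/r⁴, so |F| = (μ₀/4π)·6m₁m₂/r⁴.
F = 6(10⁻⁷)(0.0560)(1.28)/(0.578)⁴ = 3.853×10⁻⁷ N.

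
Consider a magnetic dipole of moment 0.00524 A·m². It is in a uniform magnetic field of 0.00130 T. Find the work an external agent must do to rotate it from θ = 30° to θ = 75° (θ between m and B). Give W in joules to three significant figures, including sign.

W ≈ 4.14×10⁻⁶ J

W_ext = ΔU = −mB cosθ₂ + mB cosθ₁ = mB(cosθ₁ − cosθ₂).
W = (0.00524)(0.00130)·(cos30° − cos75°) = (6.812×10⁻⁶)·(+0.6072) = 4.136×10⁻⁶ J.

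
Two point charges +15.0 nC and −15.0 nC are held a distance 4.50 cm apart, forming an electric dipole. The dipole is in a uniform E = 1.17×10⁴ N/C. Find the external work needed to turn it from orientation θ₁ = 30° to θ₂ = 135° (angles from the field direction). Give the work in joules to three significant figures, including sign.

W ≈ 1.24×10⁻⁵ J

Dipole moment p = qd = (1.50×10⁻⁸ C)(0.0450 m) = 6.75×10⁻¹⁰ C·m.
W_ext = ΔU = U(θ₂) − U(θ₁) = −pE cosθ₂ − (−pE cosθ₁) = pE(cosθ₁ − cosθ₂).
W = (6.75×10⁻¹⁰)(1.17×10⁴)·(cos30° − cos135°) = (7.898×10⁻⁶)·(+1.5731) = 1.242×10⁻⁵ J.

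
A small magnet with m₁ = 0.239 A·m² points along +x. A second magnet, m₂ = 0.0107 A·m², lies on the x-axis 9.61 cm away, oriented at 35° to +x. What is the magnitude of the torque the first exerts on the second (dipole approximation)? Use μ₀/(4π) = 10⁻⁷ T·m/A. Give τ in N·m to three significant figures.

Dipole B is on the axis of dipole A, so B₁ there is axial: B₁ = (μ₀/4π)·2m₁/r³ along +x.
B₁ = 2(10⁻⁷)(0.239)/(0.0961)³ = 5.386×10⁻⁵ T.
τ = m₂ B₁ sinθ.
τ = (0.0107)(5.386×10⁻⁵)·sin35° = 3.305×10⁻⁷ N·m.

τ ≈ 3.31×10⁻⁷ N·m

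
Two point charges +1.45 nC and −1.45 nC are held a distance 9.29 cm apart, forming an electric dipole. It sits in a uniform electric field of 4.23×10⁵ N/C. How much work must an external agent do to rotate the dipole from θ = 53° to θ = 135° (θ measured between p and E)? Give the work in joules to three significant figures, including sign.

W ≈ 7.46×10⁻⁵ J

Dipole moment p = qd = (1.45×10⁻⁹ C)(0.0929 m) = 1.347×10⁻¹⁰ C·m.
W_ext = ΔU = U(θ₂) − U(θ₁) = −pE cosθ₂ − (−pE cosθ₁) = pE(cosθ₁ − cosθ₂).
W = (1.347×10⁻¹⁰)(4.23×10⁵)·(cos53° − cos135°) = (5.698×10⁻⁵)·(+1.3089) = 7.458×10⁻⁵ J.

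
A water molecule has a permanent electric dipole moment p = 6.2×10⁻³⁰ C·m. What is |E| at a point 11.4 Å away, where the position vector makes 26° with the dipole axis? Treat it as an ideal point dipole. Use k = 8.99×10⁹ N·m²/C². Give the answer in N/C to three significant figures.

At angle θ the dipole field magnitude is E = (kp/r³)·√(1 + 3cos²θ).
kp/r³ = (8.99×10⁹)(6.20×10⁻³⁰) / (1.14×10⁻⁹)³ = 3.762×10⁷ N/C.
√(1 + 3cos²26°) = √(1 + 3·0.8078) = √3.4235 ≈ 1.8503.
E ≈ 3.762×10⁷ × 1.850 = 6.961×10⁷ N/C.

E ≈ 6.96×10⁷ N/C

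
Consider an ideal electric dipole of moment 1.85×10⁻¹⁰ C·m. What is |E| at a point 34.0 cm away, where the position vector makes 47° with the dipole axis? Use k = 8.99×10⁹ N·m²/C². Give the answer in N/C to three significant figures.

At angle θ the dipole field magnitude is E = (kp/r³)·√(1 + 3cos²θ).
kp/r³ = (8.99×10⁹)(1.85×10⁻¹⁰) / (0.340)³ = 42.32 N/C.
√(1 + 3cos²47°) = √(1 + 3·0.4651) = √2.3954 ≈ 1.5477.
E ≈ 42.32 × 1.548 = 65.49 N/C.

E ≈ 65.5 N/C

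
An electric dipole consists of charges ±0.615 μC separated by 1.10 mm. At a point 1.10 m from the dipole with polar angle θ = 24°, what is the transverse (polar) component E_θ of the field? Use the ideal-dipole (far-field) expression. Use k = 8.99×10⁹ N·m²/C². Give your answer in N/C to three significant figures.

Dipole moment p = qd = (6.15×10⁻⁷ C)(0.00110 m) = 6.765×10⁻¹⁰ C·m.
For a dipole, E_θ = (kp sinθ)/r³.
kp/r³ = (8.99×10⁹)(6.765×10⁻¹⁰)/(1.10)³ = 4.569 N/C.
E_θ = 4.569·sin24° = 1.859 N/C.

E_θ ≈ 1.86 N/C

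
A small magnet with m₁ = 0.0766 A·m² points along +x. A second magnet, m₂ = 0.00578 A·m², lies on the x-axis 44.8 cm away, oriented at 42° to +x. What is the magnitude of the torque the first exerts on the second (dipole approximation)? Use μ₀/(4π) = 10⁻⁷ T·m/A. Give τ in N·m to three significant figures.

τ ≈ 6.59×10⁻¹⁰ N·m

Dipole B is on the axis of dipole A, so B₁ there is axial: B₁ = (μ₀/4π)·2m₁/r³ along +x.
B₁ = 2(10⁻⁷)(0.0766)/(0.448)³ = 1.704×10⁻⁷ T.
τ = m₂ B₁ sinθ.
τ = (0.00578)(1.704×10⁻⁷)·sin42° = 6.590×10⁻¹⁰ N·m.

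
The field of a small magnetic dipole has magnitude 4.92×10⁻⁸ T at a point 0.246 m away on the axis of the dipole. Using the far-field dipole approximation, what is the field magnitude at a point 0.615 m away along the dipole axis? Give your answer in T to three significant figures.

B ≈ 3.15×10⁻⁹ T

Dipole fields scale as 1/r³ in the far field; the geometry is the same at both points.
B₂ = B₁ · (r₁/r₂)³ = 4.92×10⁻⁸ · (0.246/0.615)³.
(r₁/r₂)³ = (0.4)³ = 0.064.
B₂ ≈ 3.149×10⁻⁹ T.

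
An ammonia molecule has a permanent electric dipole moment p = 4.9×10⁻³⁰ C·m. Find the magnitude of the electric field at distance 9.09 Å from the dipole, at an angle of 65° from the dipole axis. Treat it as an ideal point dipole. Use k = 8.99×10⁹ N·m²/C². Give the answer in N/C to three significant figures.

At angle θ the dipole field magnitude is E = (kp/r³)·√(1 + 3cos²θ).
kp/r³ = (8.99×10⁹)(4.90×10⁻³⁰) / (9.09×10⁻¹⁰)³ = 5.865×10⁷ N/C.
√(1 + 3cos²65°) = √(1 + 3·0.1786) = √1.5358 ≈ 1.2393.
E ≈ 5.865×10⁷ × 1.239 = 7.268×10⁷ N/C.

E ≈ 7.27×10⁷ N/C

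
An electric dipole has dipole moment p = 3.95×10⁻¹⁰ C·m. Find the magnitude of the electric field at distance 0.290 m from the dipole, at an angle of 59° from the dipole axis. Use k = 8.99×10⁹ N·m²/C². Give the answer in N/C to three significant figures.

E ≈ 195 N/C

At angle θ the dipole field magnitude is E = (kp/r³)·√(1 + 3cos²θ).
kp/r³ = (8.99×10⁹)(3.95×10⁻¹⁰) / (0.290)³ = 145.6 N/C.
√(1 + 3cos²59°) = √(1 + 3·0.2653) = √1.7958 ≈ 1.3401.
E ≈ 145.6 × 1.340 = 195.1 N/C.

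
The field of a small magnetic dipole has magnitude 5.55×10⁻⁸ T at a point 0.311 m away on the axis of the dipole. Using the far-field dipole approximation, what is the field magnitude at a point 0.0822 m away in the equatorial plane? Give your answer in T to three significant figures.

B ≈ 1.50×10⁻⁶ T

Dipole fields scale as 1/r³ in the far field.
The axial field is twice the equatorial field at the same r, so the geometry factor is 1/2.
B₂ = B₁ · (1/2) · (r₁/r₂)³ = 5.55×10⁻⁸ · 0.5 · (0.311/0.0822)³.
(r₁/r₂)³ = (3.783)³ = 54.16.
B₂ ≈ 1.503×10⁻⁶ T.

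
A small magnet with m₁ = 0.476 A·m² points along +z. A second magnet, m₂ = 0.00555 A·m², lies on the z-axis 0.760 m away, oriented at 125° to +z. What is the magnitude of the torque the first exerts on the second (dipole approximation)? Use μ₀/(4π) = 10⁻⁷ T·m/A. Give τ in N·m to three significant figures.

τ ≈ 9.86×10⁻¹⁰ N·m

Dipole B is on the axis of dipole A, so B₁ there is axial: B₁ = (μ₀/4π)·2m₁/r³ along +z.
B₁ = 2(10⁻⁷)(0.476)/(0.760)³ = 2.169×10⁻⁷ T.
τ = m₂ B₁ sinθ.
τ = (0.00555)(2.169×10⁻⁷)·sin125° = 9.859×10⁻¹⁰ N·m.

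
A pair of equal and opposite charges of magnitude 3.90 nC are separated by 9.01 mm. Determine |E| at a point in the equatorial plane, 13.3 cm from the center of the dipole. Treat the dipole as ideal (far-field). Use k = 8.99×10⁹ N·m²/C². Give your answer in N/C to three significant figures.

Dipole moment p = qd = (3.90×10⁻⁹ C)(0.00901 m) = 3.514×10⁻¹¹ C·m.
On the perpendicular bisector E = kp/r³ (half the axial value at the same distance).
E = (8.99×10⁹)(3.514×10⁻¹¹) / (0.133)³ = 134.3 N/C.

E ≈ 134 N/C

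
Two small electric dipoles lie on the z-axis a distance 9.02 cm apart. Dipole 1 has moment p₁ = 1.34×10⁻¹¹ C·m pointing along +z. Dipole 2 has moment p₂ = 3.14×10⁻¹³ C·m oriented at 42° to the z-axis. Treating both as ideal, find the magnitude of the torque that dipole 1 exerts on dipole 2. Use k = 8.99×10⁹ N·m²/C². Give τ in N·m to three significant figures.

τ ≈ 6.90×10⁻¹¹ N·m

The second dipole sits on the axis of the first, so the field there is axial: E₁ = 2kp₁/r³ along +z.
E₁ = 2(8.99×10⁹)(1.34×10⁻¹¹)/(0.0902)³ = 328.3 N/C.
Torque on the second dipole: τ = p₂ E₁ sinθ.
τ = (3.14×10⁻¹³)(328.3)·sin42° = 6.898×10⁻¹¹ N·m.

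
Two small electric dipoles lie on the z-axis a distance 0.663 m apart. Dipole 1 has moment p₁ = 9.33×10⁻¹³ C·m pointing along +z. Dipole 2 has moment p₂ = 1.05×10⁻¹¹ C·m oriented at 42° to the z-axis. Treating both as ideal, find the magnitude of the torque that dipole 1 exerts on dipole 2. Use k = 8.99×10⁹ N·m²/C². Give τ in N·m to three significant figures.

The second dipole sits on the axis of the first, so the field there is axial: E₁ = 2kp₁/r³ along +z.
E₁ = 2(8.99×10⁹)(9.33×10⁻¹³)/(0.663)³ = 0.05756 N/C.
Torque on the second dipole: τ = p₂ E₁ sinθ.
τ = (1.05×10⁻¹¹)(0.05756)·sin42° = 4.044×10⁻¹³ N·m.

τ ≈ 4.04×10⁻¹³ N·m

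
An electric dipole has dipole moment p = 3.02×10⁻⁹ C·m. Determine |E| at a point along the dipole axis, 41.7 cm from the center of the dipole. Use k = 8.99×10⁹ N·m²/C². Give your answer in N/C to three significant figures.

On the dipole axis E = 2kp/r³.
E = 2·(8.99×10⁹)(3.02×10⁻⁹) / (0.417)³ = 748.8 N/C.

E ≈ 749 N/C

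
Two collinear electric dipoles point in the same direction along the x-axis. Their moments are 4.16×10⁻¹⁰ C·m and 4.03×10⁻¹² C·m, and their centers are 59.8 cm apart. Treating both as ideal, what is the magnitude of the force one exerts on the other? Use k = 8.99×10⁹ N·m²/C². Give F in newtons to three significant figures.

F ≈ 7.07×10⁻¹⁰ N

On-axis field of dipole 1 at distance r: E = 2kp₁/r³. Force on dipole 2 is F = p₂·dE/dr (gradient along axis).
dE/dr = −6kp₁/r⁴, so |F| = 6kp₁p₂/r⁴ (attractive for aligned moments).
F = 6(8.99×10⁹)(4.16×10⁻¹⁰)(4.03×10⁻¹²)/(0.598)⁴ = 7.071×10⁻¹⁰ N.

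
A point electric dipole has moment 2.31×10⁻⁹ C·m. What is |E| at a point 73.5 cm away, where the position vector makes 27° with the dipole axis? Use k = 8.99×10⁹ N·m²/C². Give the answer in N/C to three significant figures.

At angle θ the dipole field magnitude is E = (kp/r³)·√(1 + 3cos²θ).
kp/r³ = (8.99×10⁹)(2.31×10⁻⁹) / (0.735)³ = 52.30 N/C.
√(1 + 3cos²27°) = √(1 + 3·0.7939) = √3.3817 ≈ 1.8389.
E ≈ 52.30 × 1.839 = 96.18 N/C.

E ≈ 96.2 N/C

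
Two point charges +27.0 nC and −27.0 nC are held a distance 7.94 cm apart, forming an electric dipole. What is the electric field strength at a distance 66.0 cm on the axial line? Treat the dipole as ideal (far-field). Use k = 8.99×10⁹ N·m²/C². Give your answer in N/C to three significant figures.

Dipole moment p = qd = (2.70×10⁻⁸ C)(0.0794 m) = 2.144×10⁻⁹ C·m.
On the dipole axis E = 2kp/r³.
E = 2·(8.99×10⁹)(2.144×10⁻⁹) / (0.660)³ = 134.1 N/C.

E ≈ 134 N/C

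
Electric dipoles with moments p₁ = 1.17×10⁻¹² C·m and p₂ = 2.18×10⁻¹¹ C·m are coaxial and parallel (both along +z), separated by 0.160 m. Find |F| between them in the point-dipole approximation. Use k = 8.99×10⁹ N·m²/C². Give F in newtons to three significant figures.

On-axis field of dipole 1 at distance r: E = 2kp₁/r³. Force on dipole 2 is F = p₂·dE/dr (gradient along axis).
dE/dr = −6kp₁/r⁴, so |F| = 6kp₁p₂/r⁴ (attractive for aligned moments).
F = 6(8.99×10⁹)(1.17×10⁻¹²)(2.18×10⁻¹¹)/(0.160)⁴ = 2.099×10⁻⁹ N.

F ≈ 2.10×10⁻⁹ N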